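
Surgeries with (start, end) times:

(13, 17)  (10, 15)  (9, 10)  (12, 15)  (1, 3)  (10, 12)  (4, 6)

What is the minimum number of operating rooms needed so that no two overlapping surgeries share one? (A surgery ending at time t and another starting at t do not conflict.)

starts: [1, 4, 9, 10, 10, 12, 13]
ends:   [3, 6, 10, 12, 15, 15, 17]
s1→1 e3→0 s4→1 e6→0 s9→1 e10→0 s10→1 s10→2 e12→1 s12→2 s13→3  — peak 3.

3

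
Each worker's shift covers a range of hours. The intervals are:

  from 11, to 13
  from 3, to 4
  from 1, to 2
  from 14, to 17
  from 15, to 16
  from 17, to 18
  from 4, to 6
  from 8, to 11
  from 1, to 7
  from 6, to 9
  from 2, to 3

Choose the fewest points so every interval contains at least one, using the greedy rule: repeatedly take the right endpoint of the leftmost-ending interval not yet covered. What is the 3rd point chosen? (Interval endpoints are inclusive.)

9

By right end: [1,2]  [2,3]  [3,4]  [4,6]  [1,7]  [6,9]  [8,11]  [11,13]  [15,16]  [14,17]  [17,18]
[1,2] uncovered → point at 2; [3,4] uncovered → point at 4; [6,9] uncovered → point at 9; [11,13] uncovered → point at 13; [15,16] uncovered → point at 16; [17,18] uncovered → point at 18.
Points: 2, 4, 9, 13, 16, 18 (6 total).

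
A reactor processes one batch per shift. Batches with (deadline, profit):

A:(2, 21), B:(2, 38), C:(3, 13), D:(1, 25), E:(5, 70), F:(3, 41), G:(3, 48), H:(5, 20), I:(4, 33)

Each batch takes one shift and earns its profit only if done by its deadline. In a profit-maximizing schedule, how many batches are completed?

Take jobs in profit order; each goes to the latest open slot no later than its deadline.
Profit order: E=70 G=48 F=41 B=38 I=33 D=25 A=21 H=20 C=13
Assign: E→slot 5, G→slot 3, F→slot 2, B→slot 1, I→slot 4, D skipped, A skipped, H skipped, C skipped.
Slots: [1:B] [2:F] [3:G] [4:I] [5:E]
5 of 9 scheduled.

5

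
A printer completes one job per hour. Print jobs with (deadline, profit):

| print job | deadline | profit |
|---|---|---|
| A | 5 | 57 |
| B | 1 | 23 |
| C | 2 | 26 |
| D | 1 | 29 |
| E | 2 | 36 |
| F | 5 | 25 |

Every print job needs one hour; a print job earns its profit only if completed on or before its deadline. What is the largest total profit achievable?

147

Sort by profit descending; place each in the latest free slot ≤ its deadline.
By profit: A(d5,57), E(d2,36), D(d1,29), C(d2,26), F(d5,25), B(d1,23)
A→slot 5; E→slot 2; D→slot 1; C skipped; F→slot 4; B skipped.
Profit = 29 + 36 + 25 + 57 = 147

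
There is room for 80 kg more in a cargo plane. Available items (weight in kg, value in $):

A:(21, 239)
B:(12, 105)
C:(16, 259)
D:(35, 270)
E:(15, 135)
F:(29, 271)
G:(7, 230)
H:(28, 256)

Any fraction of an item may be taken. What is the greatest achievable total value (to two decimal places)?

1063.00

Ratios (sorted): G 32.86, C 16.19, A 11.38, F 9.34, H 9.14, E 9.00, B 8.75, D 7.71
take G (7 @ 230); take C (16 @ 259); take A (21 @ 239); take F (29 @ 271); take 7/28 of H → 64.00. Capacity used 80/80.
Total value = 1063.00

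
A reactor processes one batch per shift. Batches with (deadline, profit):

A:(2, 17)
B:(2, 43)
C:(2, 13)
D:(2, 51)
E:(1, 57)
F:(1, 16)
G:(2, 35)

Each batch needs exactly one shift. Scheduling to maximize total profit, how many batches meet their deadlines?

2

Sort by profit descending; place each in the latest free slot ≤ its deadline.
Profit order: E=57 D=51 B=43 G=35 A=17 F=16 C=13
Assign: E→slot 1, D→slot 2, B skipped, G skipped, A skipped, F skipped, C skipped.
Slots: [1:E] [2:D]
2 of 7 scheduled.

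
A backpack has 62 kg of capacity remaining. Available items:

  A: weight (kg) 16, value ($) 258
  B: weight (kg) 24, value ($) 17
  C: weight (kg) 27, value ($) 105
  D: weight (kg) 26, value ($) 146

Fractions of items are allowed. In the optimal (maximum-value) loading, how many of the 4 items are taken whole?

2

Ratios (sorted): A 16.12, D 5.62, C 3.89, B 0.71
take A (16 @ 258); take D (26 @ 146); take 20/27 of C → 77.78. Capacity used 62/62.
2 item(s) taken whole; one partial (take 20/27 of C).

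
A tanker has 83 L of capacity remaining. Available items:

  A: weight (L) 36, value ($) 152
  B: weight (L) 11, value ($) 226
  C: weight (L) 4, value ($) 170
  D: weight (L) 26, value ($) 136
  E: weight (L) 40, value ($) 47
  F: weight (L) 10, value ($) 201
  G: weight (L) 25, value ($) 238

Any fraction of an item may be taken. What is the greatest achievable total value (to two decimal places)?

1000.56

Greedy by value/weight ratio, highest first.
Order: C (170/4=42.50) > B (226/11=20.55) > F (201/10=20.10) > G (238/25=9.52) > D (136/26=5.23) > A (152/36=4.22) > E (47/40=1.18)
Fill: take C (4 @ 170) → take B (11 @ 226) → take F (10 @ 201) → take G (25 @ 238) → take D (26 @ 136) → take 7/36 of A → 29.56; 83/83 used.
Total value = 1000.56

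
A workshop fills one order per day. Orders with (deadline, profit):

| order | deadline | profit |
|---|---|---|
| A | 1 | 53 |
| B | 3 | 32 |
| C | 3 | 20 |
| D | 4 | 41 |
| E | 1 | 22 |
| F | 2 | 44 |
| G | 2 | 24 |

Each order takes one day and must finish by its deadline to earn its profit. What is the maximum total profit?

By profit: A(d1,53), F(d2,44), D(d4,41), B(d3,32), G(d2,24), E(d1,22), C(d3,20)
A→slot 1; F→slot 2; D→slot 4; B→slot 3; G skipped; E skipped; C skipped.
Profit = 53 + 44 + 32 + 41 = 170

170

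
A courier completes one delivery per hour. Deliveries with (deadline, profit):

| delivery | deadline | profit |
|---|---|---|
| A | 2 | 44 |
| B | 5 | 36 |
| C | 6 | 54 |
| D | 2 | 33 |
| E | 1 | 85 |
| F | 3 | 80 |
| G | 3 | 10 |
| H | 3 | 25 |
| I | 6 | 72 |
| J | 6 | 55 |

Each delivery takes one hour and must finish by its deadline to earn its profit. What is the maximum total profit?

390

Profit order: E=85 F=80 I=72 J=55 C=54 A=44 B=36 D=33 H=25 G=10
Assign: E→slot 1, F→slot 3, I→slot 6, J→slot 5, C→slot 4, A→slot 2, B skipped, D skipped, H skipped, G skipped.
Slots: [1:E] [2:A] [3:F] [4:C] [5:J] [6:I]
Profit = 85 + 44 + 80 + 54 + 55 + 72 = 390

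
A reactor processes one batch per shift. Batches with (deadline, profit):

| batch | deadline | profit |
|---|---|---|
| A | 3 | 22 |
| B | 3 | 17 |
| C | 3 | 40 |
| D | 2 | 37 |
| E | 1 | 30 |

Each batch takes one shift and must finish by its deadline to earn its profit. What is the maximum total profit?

Profit order: C=40 D=37 E=30 A=22 B=17
Assign: C→slot 3, D→slot 2, E→slot 1, A skipped, B skipped.
Slots: [1:E] [2:D] [3:C]
Profit = 30 + 37 + 40 = 107

107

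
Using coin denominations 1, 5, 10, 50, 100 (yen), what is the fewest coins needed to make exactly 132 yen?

6

132 = 1×100 + 3×10 + 2×1
Total coins = 1 + 3 + 2 = 6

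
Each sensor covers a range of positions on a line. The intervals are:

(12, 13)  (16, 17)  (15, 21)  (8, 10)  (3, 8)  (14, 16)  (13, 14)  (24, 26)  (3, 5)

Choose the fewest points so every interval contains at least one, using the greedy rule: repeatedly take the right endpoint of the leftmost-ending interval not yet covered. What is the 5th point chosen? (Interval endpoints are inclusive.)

Sort by right endpoint; whenever an interval is uncovered, place a point at its right end.
By right end: [3,5]  [3,8]  [8,10]  [12,13]  [13,14]  [14,16]  [16,17]  [15,21]  [24,26]
[3,5] uncovered → point at 5; [8,10] uncovered → point at 10; [12,13] uncovered → point at 13; [14,16] uncovered → point at 16; [24,26] uncovered → point at 26.
Points: 5, 10, 13, 16, 26 (5 total).

26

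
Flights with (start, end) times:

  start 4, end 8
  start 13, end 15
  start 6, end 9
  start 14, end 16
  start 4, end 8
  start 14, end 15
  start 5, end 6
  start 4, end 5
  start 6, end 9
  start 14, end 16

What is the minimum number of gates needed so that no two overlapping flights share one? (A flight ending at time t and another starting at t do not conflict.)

Events (time:±→running): 4:+→1 4:+→2 4:+→3 5:-→2 5:+→3 6:-→2 6:+→3 6:+→4 … peak 4.

4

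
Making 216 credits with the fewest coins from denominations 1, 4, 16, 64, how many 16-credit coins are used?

216 = 3×64 + 1×16 + 2×4
Count of 16: 1

1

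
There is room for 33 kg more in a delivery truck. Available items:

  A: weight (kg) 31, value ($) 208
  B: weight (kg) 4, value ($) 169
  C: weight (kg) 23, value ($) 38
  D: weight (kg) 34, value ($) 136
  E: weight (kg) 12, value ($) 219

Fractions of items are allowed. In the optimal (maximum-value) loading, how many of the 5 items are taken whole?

2

Sort by value per unit weight and fill in that order.
Ratios (sorted): B 42.25, E 18.25, A 6.71, D 4.00, C 1.65
take B (4 @ 169); take E (12 @ 219); take 17/31 of A → 114.06. Capacity used 33/33.
2 item(s) taken whole; one partial (take 17/31 of A).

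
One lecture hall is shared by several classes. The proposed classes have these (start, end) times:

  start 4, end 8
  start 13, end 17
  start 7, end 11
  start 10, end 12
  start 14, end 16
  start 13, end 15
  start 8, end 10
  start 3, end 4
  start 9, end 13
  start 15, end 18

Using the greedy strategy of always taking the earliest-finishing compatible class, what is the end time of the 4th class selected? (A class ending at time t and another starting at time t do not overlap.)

Order by finish time; keep every interval that doesn't clash with the previous kept one.
Sorted by end: (3,4)  (4,8)  (8,10)  (7,11)  (10,12)  (9,13)  (13,15)  (14,16)  (13,17)  (15,18)
take (3,4); take (4,8); take (8,10); take (10,12); take (13,15); skip (14,16); take (15,18).
Selected: (3,4) (4,8) (8,10) (10,12) (13,15) (15,18)

12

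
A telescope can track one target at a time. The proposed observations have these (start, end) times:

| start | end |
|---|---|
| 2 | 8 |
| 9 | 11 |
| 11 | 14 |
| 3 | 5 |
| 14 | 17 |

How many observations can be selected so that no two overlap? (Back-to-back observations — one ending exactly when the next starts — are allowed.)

4

Order by finish time; keep every interval that doesn't clash with the previous kept one.
By end time: (3,5), (2,8), (9,11), (11,14), (14,17).
Pick (3,5); next start ≥ 5 → (9,11); next start ≥ 11 → (11,14); next start ≥ 14 → (14,17).
Selected 4 observations.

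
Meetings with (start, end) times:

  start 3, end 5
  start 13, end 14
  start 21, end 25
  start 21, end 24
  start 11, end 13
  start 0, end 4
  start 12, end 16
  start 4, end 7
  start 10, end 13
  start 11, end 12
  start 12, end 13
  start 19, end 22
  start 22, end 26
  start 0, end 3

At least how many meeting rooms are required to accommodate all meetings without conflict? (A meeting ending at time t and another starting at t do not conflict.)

4

The answer is the maximum number of intervals overlapping at any instant.
Events (time:±→running): 0:+→1 0:+→2 3:-→1 3:+→2 4:-→1 4:+→2 5:-→1 7:-→0 10:+→1 11:+→2 11:+→3 12:-→2 12:+→3 12:+→4 … peak 4.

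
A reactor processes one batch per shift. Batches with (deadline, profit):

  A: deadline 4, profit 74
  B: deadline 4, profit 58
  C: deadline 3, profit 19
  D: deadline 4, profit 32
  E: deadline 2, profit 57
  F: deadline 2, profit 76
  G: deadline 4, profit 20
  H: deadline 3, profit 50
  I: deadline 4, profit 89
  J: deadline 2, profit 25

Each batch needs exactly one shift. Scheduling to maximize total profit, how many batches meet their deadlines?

Sort by profit descending; place each in the latest free slot ≤ its deadline.
Profit order: I=89 F=76 A=74 B=58 E=57 H=50 D=32 J=25 G=20 C=19
Assign: I→slot 4, F→slot 2, A→slot 3, B→slot 1, E skipped, H skipped, D skipped, J skipped, G skipped, C skipped.
Slots: [1:B] [2:F] [3:A] [4:I]
4 of 10 scheduled.

4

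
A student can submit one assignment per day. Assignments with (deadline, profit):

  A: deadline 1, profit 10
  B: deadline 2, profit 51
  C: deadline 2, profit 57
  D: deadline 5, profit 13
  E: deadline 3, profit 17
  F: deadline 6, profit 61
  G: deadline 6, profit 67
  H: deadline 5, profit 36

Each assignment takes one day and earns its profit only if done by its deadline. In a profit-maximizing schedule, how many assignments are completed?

6

By profit: G(d6,67), F(d6,61), C(d2,57), B(d2,51), H(d5,36), E(d3,17), D(d5,13), A(d1,10)
G→slot 6; F→slot 5; C→slot 2; B→slot 1; H→slot 4; E→slot 3; D skipped; A skipped.
6 of 8 scheduled.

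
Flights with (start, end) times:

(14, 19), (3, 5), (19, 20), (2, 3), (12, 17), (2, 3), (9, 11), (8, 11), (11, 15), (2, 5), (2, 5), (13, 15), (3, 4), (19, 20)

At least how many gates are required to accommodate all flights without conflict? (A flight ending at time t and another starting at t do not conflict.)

Count concurrent intervals with a sweep; the peak is the room count.
Events (time:±→running): 2:+→1 2:+→2 2:+→3 2:+→4 … peak 4.

4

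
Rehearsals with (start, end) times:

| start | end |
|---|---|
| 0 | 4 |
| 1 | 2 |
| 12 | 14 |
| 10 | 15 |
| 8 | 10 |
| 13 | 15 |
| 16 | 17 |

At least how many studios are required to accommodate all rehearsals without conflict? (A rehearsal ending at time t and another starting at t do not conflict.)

starts: [0, 1, 8, 10, 12, 13, 16]
ends:   [2, 4, 10, 14, 15, 15, 17]
s0→1 s1→2 e2→1 e4→0 s8→1 e10→0 s10→1 s12→2 s13→3  — peak 3.

3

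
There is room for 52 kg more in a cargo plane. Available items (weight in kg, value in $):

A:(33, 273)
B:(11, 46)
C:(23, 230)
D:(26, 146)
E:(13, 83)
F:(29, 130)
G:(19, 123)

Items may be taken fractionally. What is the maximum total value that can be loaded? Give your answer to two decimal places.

469.91

Order: C (230/23=10.00) > A (273/33=8.27) > G (123/19=6.47) > E (83/13=6.38) > D (146/26=5.62) > F (130/29=4.48) > B (46/11=4.18)
Fill: take C (23 @ 230) → take 29/33 of A → 239.91; 52/52 used.
Total value = 469.91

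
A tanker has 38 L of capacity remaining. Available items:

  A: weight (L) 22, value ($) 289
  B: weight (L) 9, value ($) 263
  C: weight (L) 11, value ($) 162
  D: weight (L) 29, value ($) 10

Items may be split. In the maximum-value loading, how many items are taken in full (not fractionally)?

2

Ratios (sorted): B 29.22, C 14.73, A 13.14, D 0.34
take B (9 @ 263); take C (11 @ 162); take 18/22 of A → 236.45. Capacity used 38/38.
2 item(s) taken whole; one partial (take 18/22 of A).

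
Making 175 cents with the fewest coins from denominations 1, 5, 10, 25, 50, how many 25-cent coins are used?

1

175 − 3×50→25 − 1×25→0
Count of 25: 1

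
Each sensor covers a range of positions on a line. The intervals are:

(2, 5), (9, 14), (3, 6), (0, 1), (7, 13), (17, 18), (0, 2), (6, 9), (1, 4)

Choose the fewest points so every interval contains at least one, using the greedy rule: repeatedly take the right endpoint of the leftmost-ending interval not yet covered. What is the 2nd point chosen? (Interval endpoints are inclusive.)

5

Sorted: [0,1] [0,2] [1,4] [2,5] [3,6] [6,9] [7,13] [9,14] [17,18]
{[0,1],[0,2],[1,4]} hit by 1; {[2,5],[3,6]} hit by 5; {[6,9],[7,13],[9,14]} hit by 9; {[17,18]} hit by 18.
Points: 1, 5, 9, 18 (4 total).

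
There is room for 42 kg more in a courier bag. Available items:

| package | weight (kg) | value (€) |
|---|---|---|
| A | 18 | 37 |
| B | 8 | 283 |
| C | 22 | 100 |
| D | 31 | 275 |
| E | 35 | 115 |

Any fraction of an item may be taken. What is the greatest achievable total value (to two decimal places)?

Order: B (283/8=35.38) > D (275/31=8.87) > C (100/22=4.55) > E (115/35=3.29) > A (37/18=2.06)
Fill: take B (8 @ 283) → take D (31 @ 275) → take 3/22 of C → 13.64; 42/42 used.
Total value = 571.64

571.64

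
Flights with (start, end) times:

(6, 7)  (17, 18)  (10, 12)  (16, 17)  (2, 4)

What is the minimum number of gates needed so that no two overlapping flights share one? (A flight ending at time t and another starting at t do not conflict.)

The answer is the maximum number of intervals overlapping at any instant.
starts: [2, 6, 10, 16, 17]
ends:   [4, 7, 12, 17, 18]
s2→1  — peak 1.

1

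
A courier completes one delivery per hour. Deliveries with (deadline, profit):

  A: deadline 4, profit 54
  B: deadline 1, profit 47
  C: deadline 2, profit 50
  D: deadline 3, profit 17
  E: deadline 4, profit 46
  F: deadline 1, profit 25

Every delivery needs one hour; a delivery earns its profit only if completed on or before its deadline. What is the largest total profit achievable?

Take jobs in profit order; each goes to the latest open slot no later than its deadline.
Profit order: A=54 C=50 B=47 E=46 F=25 D=17
Assign: A→slot 4, C→slot 2, B→slot 1, E→slot 3, F skipped, D skipped.
Slots: [1:B] [2:C] [3:E] [4:A]
Profit = 47 + 50 + 46 + 54 = 197

197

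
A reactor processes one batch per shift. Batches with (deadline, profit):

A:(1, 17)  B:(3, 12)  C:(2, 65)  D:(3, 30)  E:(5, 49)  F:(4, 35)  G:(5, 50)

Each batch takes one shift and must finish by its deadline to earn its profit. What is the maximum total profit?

Profit order: C=65 G=50 E=49 F=35 D=30 A=17 B=12
Assign: C→slot 2, G→slot 5, E→slot 4, F→slot 3, D→slot 1, A skipped, B skipped.
Slots: [1:D] [2:C] [3:F] [4:E] [5:G]
Profit = 30 + 65 + 35 + 49 + 50 = 229

229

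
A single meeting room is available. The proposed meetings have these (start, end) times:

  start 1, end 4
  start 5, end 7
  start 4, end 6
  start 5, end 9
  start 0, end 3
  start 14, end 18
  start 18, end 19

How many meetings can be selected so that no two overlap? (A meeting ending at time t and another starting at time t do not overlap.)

Sort by end time and greedily take each interval whose start is ≥ the last chosen end.
By end time: (0,3), (1,4), (4,6), (5,7), (5,9), (14,18), (18,19).
Pick (0,3); next start ≥ 3 → (4,6); next start ≥ 6 → (14,18); next start ≥ 18 → (18,19).
Selected 4 meetings.

4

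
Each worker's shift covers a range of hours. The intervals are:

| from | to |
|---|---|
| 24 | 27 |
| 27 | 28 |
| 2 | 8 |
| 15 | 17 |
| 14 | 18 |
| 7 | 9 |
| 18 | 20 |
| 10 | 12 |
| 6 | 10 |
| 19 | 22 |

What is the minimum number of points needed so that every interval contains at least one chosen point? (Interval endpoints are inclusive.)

Sort by right endpoint; whenever an interval is uncovered, place a point at its right end.
Sorted: [2,8] [7,9] [6,10] [10,12] [15,17] [14,18] [18,20] [19,22] [24,27] [27,28]
{[2,8],[7,9],[6,10]} hit by 8; {[10,12]} hit by 12; {[15,17],[14,18]} hit by 17; {[18,20],[19,22]} hit by 20; {[24,27],[27,28]} hit by 27.
Points: 8, 12, 17, 20, 27 (5 total).

5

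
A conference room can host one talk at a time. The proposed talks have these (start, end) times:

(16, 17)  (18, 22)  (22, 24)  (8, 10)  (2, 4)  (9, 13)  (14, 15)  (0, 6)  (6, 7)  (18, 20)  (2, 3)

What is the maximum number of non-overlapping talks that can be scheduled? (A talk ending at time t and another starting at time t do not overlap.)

By end time: (2,3), (2,4), (0,6), (6,7), (8,10), (9,13), (14,15), (16,17), (18,20), (18,22), (22,24).
Pick (2,3); next start ≥ 3 → (6,7); next start ≥ 7 → (8,10); next start ≥ 10 → (14,15); next start ≥ 15 → (16,17); next start ≥ 17 → (18,20); next start ≥ 20 → (22,24).
Selected 7 talks.

7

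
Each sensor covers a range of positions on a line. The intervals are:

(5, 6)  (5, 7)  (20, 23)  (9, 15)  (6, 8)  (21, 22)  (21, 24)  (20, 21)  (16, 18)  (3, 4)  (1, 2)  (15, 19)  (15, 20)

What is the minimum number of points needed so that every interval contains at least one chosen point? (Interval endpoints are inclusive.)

6

Sorted: [1,2] [3,4] [5,6] [5,7] [6,8] [9,15] [16,18] [15,19] [15,20] [20,21] [21,22] [20,23] [21,24]
{[1,2]} hit by 2; {[3,4]} hit by 4; {[5,6],[5,7],[6,8]} hit by 6; {[9,15]} hit by 15; {[16,18],[15,19],[15,20]} hit by 18; {[20,21],[21,22],[20,23],[21,24]} hit by 21.
Points: 2, 4, 6, 15, 18, 21 (6 total).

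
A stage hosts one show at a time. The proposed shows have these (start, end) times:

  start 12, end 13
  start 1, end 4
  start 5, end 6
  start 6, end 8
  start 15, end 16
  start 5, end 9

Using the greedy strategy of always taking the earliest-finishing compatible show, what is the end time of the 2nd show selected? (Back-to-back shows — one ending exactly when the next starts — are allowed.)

6

Order by finish time; keep every interval that doesn't clash with the previous kept one.
Sorted by end: (1,4)  (5,6)  (6,8)  (5,9)  (12,13)  (15,16)
take (1,4); take (5,6); take (6,8); take (12,13); take (15,16).
Selected: (1,4) (5,6) (6,8) (12,13) (15,16)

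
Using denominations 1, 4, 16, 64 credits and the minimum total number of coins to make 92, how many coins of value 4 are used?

3

Greedy: take as many of the largest coin as possible, then repeat with the remainder.
92 = 1×64 + 1×16 + 3×4
Count of 4: 3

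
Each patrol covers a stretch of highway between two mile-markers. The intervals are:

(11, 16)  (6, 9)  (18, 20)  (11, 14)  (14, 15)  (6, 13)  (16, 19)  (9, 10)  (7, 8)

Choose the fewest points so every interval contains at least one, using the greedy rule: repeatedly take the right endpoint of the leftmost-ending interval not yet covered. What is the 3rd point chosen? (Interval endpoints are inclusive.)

14

Sorted: [7,8] [6,9] [9,10] [6,13] [11,14] [14,15] [11,16] [16,19] [18,20]
{[7,8],[6,9]} hit by 8; {[9,10],[6,13]} hit by 10; {[11,14],[14,15],[11,16]} hit by 14; {[16,19],[18,20]} hit by 19.
Points: 8, 10, 14, 19 (4 total).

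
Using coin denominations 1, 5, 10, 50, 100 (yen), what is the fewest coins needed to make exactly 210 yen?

Use the largest denomination that fits, subtract, and repeat.
210 = 2×100 + 1×10
Total coins = 2 + 1 = 3

3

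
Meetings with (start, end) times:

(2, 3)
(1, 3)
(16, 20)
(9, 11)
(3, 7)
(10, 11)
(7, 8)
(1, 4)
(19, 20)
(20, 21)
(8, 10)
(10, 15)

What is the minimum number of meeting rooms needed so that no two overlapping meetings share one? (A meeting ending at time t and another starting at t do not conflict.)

Count concurrent intervals with a sweep; the peak is the room count.
starts: [1, 1, 2, 3, 7, 8, 9, 10, 10, 16, 19, 20]
ends:   [3, 3, 4, 7, 8, 10, 11, 11, 15, 20, 20, 21]
s1→1 s1→2 s2→3  — peak 3.

3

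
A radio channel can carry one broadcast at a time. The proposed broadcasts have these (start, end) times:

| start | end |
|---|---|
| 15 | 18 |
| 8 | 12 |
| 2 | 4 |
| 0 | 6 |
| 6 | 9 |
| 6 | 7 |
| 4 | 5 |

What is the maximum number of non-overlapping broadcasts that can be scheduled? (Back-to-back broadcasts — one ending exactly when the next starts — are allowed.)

Greedy by earliest finish: after sorting by end time, pick each interval compatible with the last pick.
Sorted by end: (2,4)  (4,5)  (0,6)  (6,7)  (6,9)  (8,12)  (15,18)
take (2,4); take (4,5); skip (0,6); take (6,7); take (8,12); take (15,18).
Selected 5 broadcasts.

5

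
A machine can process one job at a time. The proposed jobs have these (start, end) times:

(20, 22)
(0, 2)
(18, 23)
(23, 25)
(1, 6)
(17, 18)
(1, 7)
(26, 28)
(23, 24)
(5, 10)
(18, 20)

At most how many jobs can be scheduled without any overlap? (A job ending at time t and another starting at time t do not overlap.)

Sorted by end: (0,2)  (1,6)  (1,7)  (5,10)  (17,18)  (18,20)  (20,22)  (18,23)  (23,24)  (23,25)  (26,28)
take (0,2); skip (1,7); take (5,10); take (17,18); take (18,20); take (20,22); take (23,24); take (26,28).
Selected 7 jobs.

7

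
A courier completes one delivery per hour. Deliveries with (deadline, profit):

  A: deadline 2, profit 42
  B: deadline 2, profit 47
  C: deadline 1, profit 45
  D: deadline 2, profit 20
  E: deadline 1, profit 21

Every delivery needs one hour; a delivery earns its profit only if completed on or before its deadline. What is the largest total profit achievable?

Take jobs in profit order; each goes to the latest open slot no later than its deadline.
Profit order: B=47 C=45 A=42 E=21 D=20
Assign: B→slot 2, C→slot 1, A skipped, E skipped, D skipped.
Slots: [1:C] [2:B]
Profit = 45 + 47 = 92

92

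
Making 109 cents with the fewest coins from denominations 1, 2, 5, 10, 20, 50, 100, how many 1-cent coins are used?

109 = 1×100 + 1×5 + 2×2
Count of 1: 0

0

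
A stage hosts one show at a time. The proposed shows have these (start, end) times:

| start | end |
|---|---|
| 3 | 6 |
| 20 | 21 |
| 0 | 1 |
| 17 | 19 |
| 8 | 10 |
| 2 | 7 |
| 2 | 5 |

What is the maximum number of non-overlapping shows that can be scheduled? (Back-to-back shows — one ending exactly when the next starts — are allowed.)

5

Sort by end time and greedily take each interval whose start is ≥ the last chosen end.
By end time: (0,1), (2,5), (3,6), (2,7), (8,10), (17,19), (20,21).
Pick (0,1); next start ≥ 1 → (2,5); next start ≥ 5 → (8,10); next start ≥ 10 → (17,19); next start ≥ 19 → (20,21).
Selected 5 shows.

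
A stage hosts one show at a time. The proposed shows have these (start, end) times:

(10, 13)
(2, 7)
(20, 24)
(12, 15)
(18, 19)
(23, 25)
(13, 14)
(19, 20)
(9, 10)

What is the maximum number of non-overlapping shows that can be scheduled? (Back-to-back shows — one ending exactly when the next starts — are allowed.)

Sorted by end: (2,7)  (9,10)  (10,13)  (13,14)  (12,15)  (18,19)  (19,20)  (20,24)  (23,25)
take (2,7); take (9,10); take (10,13); take (13,14); take (18,19); take (19,20); take (20,24).
Selected 7 shows.

7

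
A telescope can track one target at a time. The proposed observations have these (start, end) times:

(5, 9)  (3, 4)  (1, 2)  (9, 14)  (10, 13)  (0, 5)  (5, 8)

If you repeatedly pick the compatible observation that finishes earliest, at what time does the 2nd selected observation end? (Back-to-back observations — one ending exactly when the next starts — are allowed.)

Sort by end time and greedily take each interval whose start is ≥ the last chosen end.
Sorted by end: (1,2)  (3,4)  (0,5)  (5,8)  (5,9)  (10,13)  (9,14)
take (1,2); take (3,4); skip (0,5); take (5,8); take (10,13).
Selected: (1,2) (3,4) (5,8) (10,13)

4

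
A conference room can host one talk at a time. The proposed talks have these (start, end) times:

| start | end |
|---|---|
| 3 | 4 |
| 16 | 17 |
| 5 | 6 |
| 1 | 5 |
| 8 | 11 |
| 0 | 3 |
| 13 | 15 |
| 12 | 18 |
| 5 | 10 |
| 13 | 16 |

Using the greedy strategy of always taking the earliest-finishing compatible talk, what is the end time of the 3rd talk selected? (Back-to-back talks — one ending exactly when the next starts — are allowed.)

6

Sort by end time and greedily take each interval whose start is ≥ the last chosen end.
By end time: (0,3), (3,4), (1,5), (5,6), (5,10), (8,11), (13,15), (13,16), (16,17), (12,18).
Pick (0,3); next start ≥ 3 → (3,4); next start ≥ 4 → (5,6); next start ≥ 6 → (8,11); next start ≥ 11 → (13,15); next start ≥ 15 → (16,17).
Selected: (0,3) (3,4) (5,6) (8,11) (13,15) (16,17)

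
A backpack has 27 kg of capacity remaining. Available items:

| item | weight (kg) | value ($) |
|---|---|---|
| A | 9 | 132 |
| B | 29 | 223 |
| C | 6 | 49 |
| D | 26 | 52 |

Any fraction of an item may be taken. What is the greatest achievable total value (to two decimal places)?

Greedy by value/weight ratio, highest first.
Order: A (132/9=14.67) > C (49/6=8.17) > B (223/29=7.69) > D (52/26=2.00)
Fill: take A (9 @ 132) → take C (6 @ 49) → take 12/29 of B → 92.28; 27/27 used.
Total value = 273.28

273.28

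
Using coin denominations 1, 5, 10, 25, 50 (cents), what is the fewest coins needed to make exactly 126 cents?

4

126 − 2×50→26 − 1×25→1 − 1×1→0
Total coins = 2 + 1 + 1 = 4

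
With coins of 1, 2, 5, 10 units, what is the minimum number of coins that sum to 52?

52 − 5×10→2 − 1×2→0
Total coins = 5 + 1 = 6

6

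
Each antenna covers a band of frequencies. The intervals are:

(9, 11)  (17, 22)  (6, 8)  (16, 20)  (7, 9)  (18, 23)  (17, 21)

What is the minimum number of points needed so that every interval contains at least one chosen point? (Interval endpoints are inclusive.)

3

Sort by right endpoint; whenever an interval is uncovered, place a point at its right end.
By right end: [6,8]  [7,9]  [9,11]  [16,20]  [17,21]  [17,22]  [18,23]
[6,8] uncovered → point at 8; [9,11] uncovered → point at 11; [16,20] uncovered → point at 20.
Points: 8, 11, 20 (3 total).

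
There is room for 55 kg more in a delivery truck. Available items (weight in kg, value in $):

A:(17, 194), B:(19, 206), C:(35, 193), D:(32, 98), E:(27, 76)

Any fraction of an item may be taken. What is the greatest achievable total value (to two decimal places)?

504.77

Ratios (sorted): A 11.41, B 10.84, C 5.51, D 3.06, E 2.81
take A (17 @ 194); take B (19 @ 206); take 19/35 of C → 104.77. Capacity used 55/55.
Total value = 504.77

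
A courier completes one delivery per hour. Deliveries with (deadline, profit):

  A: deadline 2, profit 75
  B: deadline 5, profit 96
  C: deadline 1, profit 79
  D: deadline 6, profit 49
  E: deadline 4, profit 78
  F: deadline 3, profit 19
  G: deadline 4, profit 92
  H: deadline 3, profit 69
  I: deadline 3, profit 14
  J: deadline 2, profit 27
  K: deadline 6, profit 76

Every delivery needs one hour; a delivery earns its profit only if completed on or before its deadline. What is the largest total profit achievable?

Take jobs in profit order; each goes to the latest open slot no later than its deadline.
By profit: B(d5,96), G(d4,92), C(d1,79), E(d4,78), K(d6,76), A(d2,75), H(d3,69), D(d6,49), J(d2,27), F(d3,19), I(d3,14)
B→slot 5; G→slot 4; C→slot 1; E→slot 3; K→slot 6; A→slot 2; H skipped; D skipped; J skipped; F skipped; I skipped.
Profit = 79 + 75 + 78 + 92 + 96 + 76 = 496

496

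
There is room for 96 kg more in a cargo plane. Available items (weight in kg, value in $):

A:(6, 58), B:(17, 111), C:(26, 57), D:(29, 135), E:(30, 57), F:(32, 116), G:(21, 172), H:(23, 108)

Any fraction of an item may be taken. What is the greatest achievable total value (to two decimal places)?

Greedy by value/weight ratio, highest first.
Order: A (58/6=9.67) > G (172/21=8.19) > B (111/17=6.53) > H (108/23=4.70) > D (135/29=4.66) > F (116/32=3.62) > C (57/26=2.19) > E (57/30=1.90)
Fill: take A (6 @ 58) → take G (21 @ 172) → take B (17 @ 111) → take H (23 @ 108) → take D (29 @ 135); 96/96 used.
Total value = 584.00

584.00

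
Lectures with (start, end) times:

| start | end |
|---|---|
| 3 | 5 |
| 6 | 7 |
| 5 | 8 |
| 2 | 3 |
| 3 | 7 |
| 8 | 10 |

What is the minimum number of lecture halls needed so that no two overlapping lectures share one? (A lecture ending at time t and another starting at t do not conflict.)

3

The answer is the maximum number of intervals overlapping at any instant.
starts: [2, 3, 3, 5, 6, 8]
ends:   [3, 5, 7, 7, 8, 10]
s2→1 e3→0 s3→1 s3→2 e5→1 s5→2 s6→3  — peak 3.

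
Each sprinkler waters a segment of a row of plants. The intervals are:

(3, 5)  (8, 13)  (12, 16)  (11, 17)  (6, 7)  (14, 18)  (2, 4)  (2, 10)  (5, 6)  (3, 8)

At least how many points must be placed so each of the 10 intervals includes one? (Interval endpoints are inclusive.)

Sorted: [2,4] [3,5] [5,6] [6,7] [3,8] [2,10] [8,13] [12,16] [11,17] [14,18]
{[2,4],[3,5]} hit by 4; {[5,6],[6,7],[3,8],[2,10]} hit by 6; {[8,13],[12,16],[11,17]} hit by 13; {[14,18]} hit by 18.
Points: 4, 6, 13, 18 (4 total).

4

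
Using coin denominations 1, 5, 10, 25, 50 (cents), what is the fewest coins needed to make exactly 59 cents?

6

59 = 1×50 + 1×5 + 4×1
Total coins = 1 + 1 + 4 = 6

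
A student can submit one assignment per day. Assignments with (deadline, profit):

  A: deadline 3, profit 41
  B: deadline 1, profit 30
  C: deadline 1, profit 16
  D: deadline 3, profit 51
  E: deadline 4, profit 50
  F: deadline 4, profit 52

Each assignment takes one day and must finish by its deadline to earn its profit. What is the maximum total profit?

Take jobs in profit order; each goes to the latest open slot no later than its deadline.
By profit: F(d4,52), D(d3,51), E(d4,50), A(d3,41), B(d1,30), C(d1,16)
F→slot 4; D→slot 3; E→slot 2; A→slot 1; B skipped; C skipped.
Profit = 41 + 50 + 51 + 52 = 194

194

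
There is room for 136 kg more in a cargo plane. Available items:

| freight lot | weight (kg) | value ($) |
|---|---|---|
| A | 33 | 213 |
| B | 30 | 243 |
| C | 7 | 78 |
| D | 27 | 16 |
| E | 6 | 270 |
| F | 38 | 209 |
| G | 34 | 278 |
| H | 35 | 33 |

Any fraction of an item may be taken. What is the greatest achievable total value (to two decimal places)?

1225.00

Sort by value per unit weight and fill in that order.
Ratios (sorted): E 45.00, C 11.14, G 8.18, B 8.10, A 6.45, F 5.50, H 0.94, D 0.59
take E (6 @ 270); take C (7 @ 78); take G (34 @ 278); take B (30 @ 243); take A (33 @ 213); take 26/38 of F → 143.00. Capacity used 136/136.
Total value = 1225.00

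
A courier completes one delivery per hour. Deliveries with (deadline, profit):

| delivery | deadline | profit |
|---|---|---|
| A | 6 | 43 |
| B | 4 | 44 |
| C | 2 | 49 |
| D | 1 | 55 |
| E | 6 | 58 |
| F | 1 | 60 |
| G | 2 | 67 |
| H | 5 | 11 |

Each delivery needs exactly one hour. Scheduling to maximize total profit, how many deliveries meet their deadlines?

By profit: G(d2,67), F(d1,60), E(d6,58), D(d1,55), C(d2,49), B(d4,44), A(d6,43), H(d5,11)
G→slot 2; F→slot 1; E→slot 6; D skipped; C skipped; B→slot 4; A→slot 5; H→slot 3.
6 of 8 scheduled.

6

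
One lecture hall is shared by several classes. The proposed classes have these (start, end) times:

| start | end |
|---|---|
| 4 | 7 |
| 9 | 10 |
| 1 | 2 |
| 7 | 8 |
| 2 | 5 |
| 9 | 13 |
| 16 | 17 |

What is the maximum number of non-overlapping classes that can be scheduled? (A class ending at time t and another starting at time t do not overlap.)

Sorted by end: (1,2)  (2,5)  (4,7)  (7,8)  (9,10)  (9,13)  (16,17)
take (1,2); take (2,5); skip (4,7); take (7,8); take (9,10); skip (9,13); take (16,17).
Selected 5 classes.

5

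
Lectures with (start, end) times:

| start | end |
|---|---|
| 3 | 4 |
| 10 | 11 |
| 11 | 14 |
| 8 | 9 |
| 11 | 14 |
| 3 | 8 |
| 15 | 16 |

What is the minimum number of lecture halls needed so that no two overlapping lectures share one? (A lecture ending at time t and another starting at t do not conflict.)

Count concurrent intervals with a sweep; the peak is the room count.
Events (time:±→running): 3:+→1 3:+→2 … peak 2.

2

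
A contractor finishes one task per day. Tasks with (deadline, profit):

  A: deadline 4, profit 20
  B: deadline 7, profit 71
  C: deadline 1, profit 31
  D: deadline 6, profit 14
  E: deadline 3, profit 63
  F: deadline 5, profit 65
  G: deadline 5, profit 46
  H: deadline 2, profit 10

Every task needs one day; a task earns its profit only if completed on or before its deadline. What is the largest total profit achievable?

Take jobs in profit order; each goes to the latest open slot no later than its deadline.
Profit order: B=71 F=65 E=63 G=46 C=31 A=20 D=14 H=10
Assign: B→slot 7, F→slot 5, E→slot 3, G→slot 4, C→slot 1, A→slot 2, D→slot 6, H skipped.
Slots: [1:C] [2:A] [3:E] [4:G] [5:F] [6:D] [7:B]
Profit = 31 + 20 + 63 + 46 + 65 + 14 + 71 = 310

310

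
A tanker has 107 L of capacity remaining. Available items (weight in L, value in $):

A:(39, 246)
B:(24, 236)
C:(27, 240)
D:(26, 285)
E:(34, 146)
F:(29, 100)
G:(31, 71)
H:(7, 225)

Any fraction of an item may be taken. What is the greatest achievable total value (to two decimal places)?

Order: H (225/7=32.14) > D (285/26=10.96) > B (236/24=9.83) > C (240/27=8.89) > A (246/39=6.31) > E (146/34=4.29) > F (100/29=3.45) > G (71/31=2.29)
Fill: take H (7 @ 225) → take D (26 @ 285) → take B (24 @ 236) → take C (27 @ 240) → take 23/39 of A → 145.08; 107/107 used.
Total value = 1131.08

1131.08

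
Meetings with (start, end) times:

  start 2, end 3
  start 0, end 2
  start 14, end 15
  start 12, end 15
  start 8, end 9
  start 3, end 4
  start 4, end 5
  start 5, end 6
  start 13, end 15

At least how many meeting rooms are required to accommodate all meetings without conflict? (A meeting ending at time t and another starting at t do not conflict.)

Events (time:±→running): 0:+→1 2:-→0 2:+→1 3:-→0 3:+→1 4:-→0 4:+→1 5:-→0 5:+→1 6:-→0 8:+→1 9:-→0 12:+→1 13:+→2 14:+→3 … peak 3.

3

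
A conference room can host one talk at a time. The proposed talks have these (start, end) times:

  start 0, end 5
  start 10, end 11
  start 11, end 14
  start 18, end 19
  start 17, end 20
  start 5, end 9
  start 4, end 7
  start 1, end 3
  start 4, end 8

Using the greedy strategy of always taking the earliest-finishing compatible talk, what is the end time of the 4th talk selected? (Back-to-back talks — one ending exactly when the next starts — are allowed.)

14

By end time: (1,3), (0,5), (4,7), (4,8), (5,9), (10,11), (11,14), (18,19), (17,20).
Pick (1,3); next start ≥ 3 → (4,7); next start ≥ 7 → (10,11); next start ≥ 11 → (11,14); next start ≥ 14 → (18,19).
Selected: (1,3) (4,7) (10,11) (11,14) (18,19)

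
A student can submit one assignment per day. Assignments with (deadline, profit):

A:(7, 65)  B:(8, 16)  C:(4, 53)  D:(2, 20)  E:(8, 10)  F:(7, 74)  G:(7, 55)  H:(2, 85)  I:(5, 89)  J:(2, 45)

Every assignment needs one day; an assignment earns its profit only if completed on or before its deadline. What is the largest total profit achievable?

By profit: I(d5,89), H(d2,85), F(d7,74), A(d7,65), G(d7,55), C(d4,53), J(d2,45), D(d2,20), B(d8,16), E(d8,10)
I→slot 5; H→slot 2; F→slot 7; A→slot 6; G→slot 4; C→slot 3; J→slot 1; D skipped; B→slot 8; E skipped.
Profit = 45 + 85 + 53 + 55 + 89 + 65 + 74 + 16 = 482

482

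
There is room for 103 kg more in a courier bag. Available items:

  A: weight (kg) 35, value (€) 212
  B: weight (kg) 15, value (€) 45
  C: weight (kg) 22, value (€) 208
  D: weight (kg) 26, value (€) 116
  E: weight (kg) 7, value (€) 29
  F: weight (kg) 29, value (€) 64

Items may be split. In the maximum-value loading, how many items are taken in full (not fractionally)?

4

Sort by value per unit weight and fill in that order.
Order: C (208/22=9.45) > A (212/35=6.06) > D (116/26=4.46) > E (29/7=4.14) > B (45/15=3.00) > F (64/29=2.21)
Fill: take C (22 @ 208) → take A (35 @ 212) → take D (26 @ 116) → take E (7 @ 29) → take 13/15 of B → 39.00; 103/103 used.
4 item(s) taken whole; one partial (take 13/15 of B).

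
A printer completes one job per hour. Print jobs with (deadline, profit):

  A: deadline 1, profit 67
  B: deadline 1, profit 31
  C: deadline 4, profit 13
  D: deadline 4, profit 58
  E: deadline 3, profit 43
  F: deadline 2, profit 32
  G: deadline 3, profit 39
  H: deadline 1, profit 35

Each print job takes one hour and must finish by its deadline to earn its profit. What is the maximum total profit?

207

Sort by profit descending; place each in the latest free slot ≤ its deadline.
Profit order: A=67 D=58 E=43 G=39 H=35 F=32 B=31 C=13
Assign: A→slot 1, D→slot 4, E→slot 3, G→slot 2, H skipped, F skipped, B skipped, C skipped.
Slots: [1:A] [2:G] [3:E] [4:D]
Profit = 67 + 39 + 43 + 58 = 207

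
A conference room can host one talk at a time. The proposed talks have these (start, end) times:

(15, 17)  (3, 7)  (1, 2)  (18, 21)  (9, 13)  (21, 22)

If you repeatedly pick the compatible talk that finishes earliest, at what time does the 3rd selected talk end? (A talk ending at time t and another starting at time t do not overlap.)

13

Sort by end time and greedily take each interval whose start is ≥ the last chosen end.
By end time: (1,2), (3,7), (9,13), (15,17), (18,21), (21,22).
Pick (1,2); next start ≥ 2 → (3,7); next start ≥ 7 → (9,13); next start ≥ 13 → (15,17); next start ≥ 17 → (18,21); next start ≥ 21 → (21,22).
Selected: (1,2) (3,7) (9,13) (15,17) (18,21) (21,22)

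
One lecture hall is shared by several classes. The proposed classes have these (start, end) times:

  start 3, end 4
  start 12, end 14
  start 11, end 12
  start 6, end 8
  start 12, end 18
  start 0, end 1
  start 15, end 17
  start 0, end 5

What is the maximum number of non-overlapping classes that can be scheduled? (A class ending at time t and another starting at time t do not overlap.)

6

Greedy by earliest finish: after sorting by end time, pick each interval compatible with the last pick.
Sorted by end: (0,1)  (3,4)  (0,5)  (6,8)  (11,12)  (12,14)  (15,17)  (12,18)
take (0,1); take (3,4); take (6,8); take (11,12); take (12,14); take (15,17).
Selected 6 classes.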